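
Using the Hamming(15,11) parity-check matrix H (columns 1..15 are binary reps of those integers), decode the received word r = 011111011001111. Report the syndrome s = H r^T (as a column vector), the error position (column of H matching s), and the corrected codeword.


s = (0, 1, 1, 1)^T, error position = 7, corrected codeword c = 011111111001111

Compute s = H r^T mod 2 one row at a time:
  s_1 = 1 + 1 + 0 + 0 + 1 + 1 + 1 + 1 = 6 ≡ 0 (mod 2).
  s_2 = 1 + 1 + 1 + 0 + 1 + 1 + 1 + 1 = 7 ≡ 1 (mod 2).
  s_3 = 1 + 1 + 1 + 0 + 0 + 0 + 1 + 1 = 5 ≡ 1 (mod 2).
  s_4 = 0 + 1 + 1 + 0 + 1 + 0 + 1 + 1 = 5 ≡ 1 (mod 2).
s = (0, 1, 1, 1)^T — this equals column 7 of H (binary 0111), so error is at position 7.
Correct: flip bit 7 of r = 011111011001111 to get c = 011111111001111.


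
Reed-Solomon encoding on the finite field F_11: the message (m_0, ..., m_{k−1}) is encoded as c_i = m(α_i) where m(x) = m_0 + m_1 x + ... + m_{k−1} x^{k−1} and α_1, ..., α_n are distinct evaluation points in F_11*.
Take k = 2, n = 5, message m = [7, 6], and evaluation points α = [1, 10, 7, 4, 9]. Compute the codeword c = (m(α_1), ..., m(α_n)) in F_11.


c = [2, 1, 5, 9, 6]

Message polynomial: m(x) = 7 + 6·x (mod 11).
For each evaluation point α_i, compute m(α_i) mod 11:
  α_1 = 1: Horner steps 6 → 2, so m(1) = 2.
  α_2 = 10: Horner steps 6 → 1, so m(10) = 1.
  α_3 = 7: Horner steps 6 → 5, so m(7) = 5.
  α_4 = 4: Horner steps 6 → 9, so m(4) = 9.
  α_5 = 9: Horner steps 6 → 6, so m(9) = 6.
Codeword c = [2, 1, 5, 9, 6] ∈ F_11^5.


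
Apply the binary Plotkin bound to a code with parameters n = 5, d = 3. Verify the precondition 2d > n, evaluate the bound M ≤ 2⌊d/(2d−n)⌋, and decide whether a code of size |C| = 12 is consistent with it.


Plotkin bound M ≤ 6; given |C| = 12 > bound (violated).

Check applicability: 2d = 6, n = 5.
2d − n = 1 > 0, so Plotkin applies.
Compute d/(2d−n) = 3/1 ≈ 3.0000.
⌊d/(2d−n)⌋ = 3.
Plotkin bound: M ≤ 2·3 = 6.
Given |C| = 12, check: VIOLATED.
This |C| is above the Plotkin bound, so no binary code with n = 5, d = 3 and 12 codewords exists.


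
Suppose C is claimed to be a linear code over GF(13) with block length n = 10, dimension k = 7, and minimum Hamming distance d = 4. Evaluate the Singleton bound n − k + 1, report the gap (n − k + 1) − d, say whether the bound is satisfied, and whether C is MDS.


Singleton RHS = n − k + 1 = 4, slack = 0, bound satisfied, MDS.

Singleton bound: d ≤ n − k + 1.
Here n = 10, k = 7, so n − k + 1 = 4.
Given d = 4, check d ≤ 4: YES.
Slack = (n − k + 1) − d = 0.
The code is MDS (slack = 0).
Description: the claimed parameters are [10, 7, 4]_13; such a code would be MDS (meets Singleton bound).


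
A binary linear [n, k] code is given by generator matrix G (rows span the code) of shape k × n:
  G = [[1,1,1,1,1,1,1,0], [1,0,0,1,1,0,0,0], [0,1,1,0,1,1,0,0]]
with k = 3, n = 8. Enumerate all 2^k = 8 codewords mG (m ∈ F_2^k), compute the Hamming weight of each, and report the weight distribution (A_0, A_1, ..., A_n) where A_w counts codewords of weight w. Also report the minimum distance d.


Weight distribution: A_0 = 1, A_2 = 1, A_3 = 2, A_4 = 2, A_5 = 1, A_7 = 1. Minimum distance d = 2.

Enumerate all 2^3 = 8 messages m ∈ F_2^3.
For each, compute codeword c = mG in F_2^8, then tally its weight.
  m = 000 → c = 00000000, weight = 0.
  m = 100 → c = 11111110, weight = 7.
  m = 010 → c = 10011000, weight = 3.
  m = 110 → c = 01100110, weight = 4.
  m = 001 → c = 01101100, weight = 4.
  m = 101 → c = 10010010, weight = 3.
  m = 011 → c = 11110100, weight = 5.
  m = 111 → c = 00001010, weight = 2.
Tally weights:
  weight 0: 1 codewords.
  weight 2: 1 codewords.
  weight 3: 2 codewords.
  weight 4: 2 codewords.
  weight 5: 1 codewords.
  weight 7: 1 codewords.
Minimum distance d = smallest w > 0 with A_w > 0 = 2.
Sanity: Σ A_w = 8 = 2^3 = 8 ✓.


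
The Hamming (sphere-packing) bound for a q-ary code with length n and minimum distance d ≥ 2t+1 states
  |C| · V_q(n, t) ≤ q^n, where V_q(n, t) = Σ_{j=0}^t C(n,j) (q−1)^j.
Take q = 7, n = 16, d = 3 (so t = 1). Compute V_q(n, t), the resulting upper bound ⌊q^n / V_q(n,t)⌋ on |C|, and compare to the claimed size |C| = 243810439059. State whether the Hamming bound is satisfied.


V_q(n, t) = 97, q^n = 33232930569601, Hamming bound = 342607531645, |C| = 243810439059 ≤ bound (satisfied).

Step 1: Compute V_q(n, t) = Σ_{j=0}^1 C(n, j) (q−1)^j.
  j = 0: C(16,0)·(6)^0 = 1·1 = 1.
  j = 1: C(16,1)·(6)^1 = 16·6 = 96.
  V_q(n, t) = 1 + 96 = 97.
Step 2: q^n = 7^16 = 33232930569601.
Step 3: Hamming bound ⌊q^n / V_q(n,t)⌋ = ⌊33232930569601/97⌋ = 342607531645.
Step 4: Compare |C| = 243810439059 to 342607531645: satisfied.
The claimed |C| lies below the Hamming bound.


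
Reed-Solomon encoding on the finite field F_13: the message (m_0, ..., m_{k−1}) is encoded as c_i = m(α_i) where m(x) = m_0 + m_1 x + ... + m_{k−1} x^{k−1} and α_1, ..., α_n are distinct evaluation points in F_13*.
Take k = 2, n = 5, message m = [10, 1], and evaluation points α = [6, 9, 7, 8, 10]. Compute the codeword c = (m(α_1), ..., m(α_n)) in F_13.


c = [3, 6, 4, 5, 7]

Message polynomial: m(x) = 10 + 1·x (mod 13).
For each evaluation point α_i, compute m(α_i) mod 13:
  α_1 = 6: Horner steps 1 → 3, so m(6) = 3.
  α_2 = 9: Horner steps 1 → 6, so m(9) = 6.
  α_3 = 7: Horner steps 1 → 4, so m(7) = 4.
  α_4 = 8: Horner steps 1 → 5, so m(8) = 5.
  α_5 = 10: Horner steps 1 → 7, so m(10) = 7.
Codeword c = [3, 6, 4, 5, 7] ∈ F_13^5.


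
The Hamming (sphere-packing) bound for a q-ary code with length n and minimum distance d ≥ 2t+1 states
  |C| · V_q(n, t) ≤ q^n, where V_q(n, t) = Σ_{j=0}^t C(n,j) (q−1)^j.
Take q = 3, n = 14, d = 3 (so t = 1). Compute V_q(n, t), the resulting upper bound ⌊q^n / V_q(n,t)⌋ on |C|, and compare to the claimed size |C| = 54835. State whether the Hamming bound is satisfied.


V_q(n, t) = 29, q^n = 4782969, Hamming bound = 164929, |C| = 54835 ≤ bound (satisfied).

Step 1: Compute V_q(n, t) = Σ_{j=0}^1 C(n, j) (q−1)^j.
  j = 0: C(14,0)·(2)^0 = 1·1 = 1.
  j = 1: C(14,1)·(2)^1 = 14·2 = 28.
  V_q(n, t) = 1 + 28 = 29.
Step 2: q^n = 3^14 = 4782969.
Step 3: Hamming bound ⌊q^n / V_q(n,t)⌋ = ⌊4782969/29⌋ = 164929.
Step 4: Compare |C| = 54835 to 164929: satisfied.
The claimed |C| lies below the Hamming bound.


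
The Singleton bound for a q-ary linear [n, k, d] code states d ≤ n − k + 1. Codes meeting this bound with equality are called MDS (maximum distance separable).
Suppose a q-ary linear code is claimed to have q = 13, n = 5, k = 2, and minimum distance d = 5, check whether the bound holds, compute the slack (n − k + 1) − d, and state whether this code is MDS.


Singleton RHS = n − k + 1 = 4, slack = -1, bound violated (no such code; not MDS).

Singleton bound: d ≤ n − k + 1.
Here n = 5, k = 2, so n − k + 1 = 4.
Given d = 5, check d ≤ 4: NO.
Slack = (n − k + 1) − d = -1.
The slack is negative: d = 5 exceeds n − k + 1 = 4 by 1, so the Singleton bound is violated and no linear [5, 2, 5]_13 code can exist. In particular it is not MDS (MDS requires d = n − k + 1 exactly).
Description: the claimed parameters are [5, 2, 5]_13; such a code would be impossible (violates the Singleton bound).


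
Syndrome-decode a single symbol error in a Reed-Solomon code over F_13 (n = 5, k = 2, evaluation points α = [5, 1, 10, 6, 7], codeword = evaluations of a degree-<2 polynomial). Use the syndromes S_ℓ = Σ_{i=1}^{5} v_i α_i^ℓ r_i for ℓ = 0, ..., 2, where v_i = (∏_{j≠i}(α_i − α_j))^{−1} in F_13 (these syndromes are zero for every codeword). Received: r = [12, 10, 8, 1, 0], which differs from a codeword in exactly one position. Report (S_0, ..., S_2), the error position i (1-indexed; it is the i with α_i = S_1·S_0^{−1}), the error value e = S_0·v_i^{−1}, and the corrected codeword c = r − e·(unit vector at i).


S = (3, 5, 4), error at position 4, error magnitude e = 8, c = [12, 10, 8, 6, 0].

Step 1: column multipliers v_i = (∏_{j≠i}(α_i − α_j))^{−1} mod 13.
  i = 1 (α = 5): (5−1)(5−10)(5−6)(5−7) = 4·(−5)·(−1)·(−2) = −40 ≡ 12, so v_1 = 12^{−1} = 12 (mod 13).
  i = 2 (α = 1): (1−5)(1−10)(1−6)(1−7) = (−4)·(−9)·(−5)·(−6) = 1080 ≡ 1, so v_2 = 1^{−1} = 1 (mod 13).
  i = 3 (α = 10): (10−5)(10−1)(10−6)(10−7) = 5·9·4·3 = 540 ≡ 7, so v_3 = 7^{−1} = 2 (mod 13).
  i = 4 (α = 6): (6−5)(6−1)(6−10)(6−7) = 1·5·(−4)·(−1) = 20 ≡ 7, so v_4 = 7^{−1} = 2 (mod 13).
  i = 5 (α = 7): (7−5)(7−1)(7−10)(7−6) = 2·6·(−3)·1 = −36 ≡ 3, so v_5 = 3^{−1} = 9 (mod 13).
  v = [12, 1, 2, 2, 9].
Step 2: syndromes of r = [12, 10, 8, 1, 0] (all sums mod 13).
  S_0 = Σ v_i r_i = 12·12 + 1·10 + 2·8 + 2·1 + 9·0 = 172 ≡ 3.
  S_1 = Σ v_i α_i r_i = 12·5·12 + 1·1·10 + 2·10·8 + 2·6·1 + 9·7·0 = 902 ≡ 5.
  α_i^2 mod 13 = [12, 1, 9, 10, 10].
  S_2 = Σ v_i α_i^2 r_i = 12·12·12 + 1·1·10 + 2·9·8 + 2·10·1 + 9·10·0 = 1902 ≡ 4.
  S = (3, 5, 4) ≠ 0, so r is not a codeword (an error is present).
Step 3: locate the error. For a single error e at position i, S_ℓ = v_i·e·α_i^ℓ, so α_err = S_1/S_0.
  S_0^{−1} = 3^{−1} = 9 (mod 13), so α_err = 5·9 = 45 ≡ 6 = α_4. Error position i = 4.
  Consistency check: S_2/S_1 = 4·8 = 32 ≡ 6 = α_err ✓ (single-error assumption holds).
Step 4: error magnitude e = S_0/v_4 = S_0·∏_{j≠4}(α_4 − α_j) = 3·7 = 21 ≡ 8 (mod 13).
Step 5: correct position 4: c_4 = r_4 − e = 1 − 8 ≡ 6 (mod 13). Hence c = [12, 10, 8, 6, 0].
  Check: interpolating c through the α_i gives m(x) = 3 + 7·x (degree < 2) with m(α_i) = c_i for every i, so c is indeed a codeword.


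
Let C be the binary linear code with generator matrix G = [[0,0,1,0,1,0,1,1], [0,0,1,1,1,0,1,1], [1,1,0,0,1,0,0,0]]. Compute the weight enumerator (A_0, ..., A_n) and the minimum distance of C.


Weight distribution: A_0 = 1, A_1 = 1, A_3 = 1, A_4 = 2, A_5 = 2, A_6 = 1. Minimum distance d = 1.

Enumerate all 2^3 = 8 messages m ∈ F_2^3.
For each, compute codeword c = mG in F_2^8, then tally its weight.
  m = 000 → c = 00000000, weight = 0.
  m = 100 → c = 00101011, weight = 4.
  m = 010 → c = 00111011, weight = 5.
  m = 110 → c = 00010000, weight = 1.
  m = 001 → c = 11001000, weight = 3.
  m = 101 → c = 11100011, weight = 5.
  m = 011 → c = 11110011, weight = 6.
  m = 111 → c = 11011000, weight = 4.
Tally weights:
  weight 0: 1 codewords.
  weight 1: 1 codewords.
  weight 3: 1 codewords.
  weight 4: 2 codewords.
  weight 5: 2 codewords.
  weight 6: 1 codewords.
Minimum distance d = smallest w > 0 with A_w > 0 = 1.
Sanity: Σ A_w = 8 = 2^3 = 8 ✓.


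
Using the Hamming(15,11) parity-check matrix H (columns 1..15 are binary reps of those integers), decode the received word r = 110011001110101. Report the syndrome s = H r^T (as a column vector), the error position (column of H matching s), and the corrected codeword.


s = (1, 0, 1, 0)^T, error position = 10, corrected codeword c = 110011001010101

Compute s = H r^T mod 2 one row at a time:
  s_1 = 0 + 1 + 1 + 1 + 0 + 1 + 0 + 1 = 5 ≡ 1 (mod 2).
  s_2 = 0 + 1 + 1 + 0 + 0 + 1 + 0 + 1 = 4 ≡ 0 (mod 2).
  s_3 = 1 + 0 + 1 + 0 + 1 + 1 + 0 + 1 = 5 ≡ 1 (mod 2).
  s_4 = 1 + 0 + 1 + 0 + 1 + 1 + 1 + 1 = 6 ≡ 0 (mod 2).
s = (1, 0, 1, 0)^T — this equals column 10 of H (binary 1010), so error is at position 10.
Correct: flip bit 10 of r = 110011001110101 to get c = 110011001010101.


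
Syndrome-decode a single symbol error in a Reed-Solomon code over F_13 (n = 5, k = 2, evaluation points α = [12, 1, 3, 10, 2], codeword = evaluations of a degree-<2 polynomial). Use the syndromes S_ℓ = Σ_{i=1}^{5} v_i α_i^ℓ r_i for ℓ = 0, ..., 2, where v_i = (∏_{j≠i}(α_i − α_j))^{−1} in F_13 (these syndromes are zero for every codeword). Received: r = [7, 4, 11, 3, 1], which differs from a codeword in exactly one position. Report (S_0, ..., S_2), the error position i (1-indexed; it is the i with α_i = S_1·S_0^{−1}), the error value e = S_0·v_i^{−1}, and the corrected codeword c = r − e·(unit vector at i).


S = (9, 4, 9), error at position 1, error magnitude e = 10, c = [10, 4, 11, 3, 1].

Step 1: column multipliers v_i = (∏_{j≠i}(α_i − α_j))^{−1} mod 13.
  i = 1 (α = 12): (12−1)(12−3)(12−10)(12−2) = 11·9·2·10 = 1980 ≡ 4, so v_1 = 4^{−1} = 10 (mod 13).
  i = 2 (α = 1): (1−12)(1−3)(1−10)(1−2) = (−11)·(−2)·(−9)·(−1) = 198 ≡ 3, so v_2 = 3^{−1} = 9 (mod 13).
  i = 3 (α = 3): (3−12)(3−1)(3−10)(3−2) = (−9)·2·(−7)·1 = 126 ≡ 9, so v_3 = 9^{−1} = 3 (mod 13).
  i = 4 (α = 10): (10−12)(10−1)(10−3)(10−2) = (−2)·9·7·8 = −1008 ≡ 6, so v_4 = 6^{−1} = 11 (mod 13).
  i = 5 (α = 2): (2−12)(2−1)(2−3)(2−10) = (−10)·1·(−1)·(−8) = −80 ≡ 11, so v_5 = 11^{−1} = 6 (mod 13).
  v = [10, 9, 3, 11, 6].
Step 2: syndromes of r = [7, 4, 11, 3, 1] (all sums mod 13).
  S_0 = Σ v_i r_i = 10·7 + 9·4 + 3·11 + 11·3 + 6·1 = 178 ≡ 9.
  S_1 = Σ v_i α_i r_i = 10·12·7 + 9·1·4 + 3·3·11 + 11·10·3 + 6·2·1 = 1317 ≡ 4.
  α_i^2 mod 13 = [1, 1, 9, 9, 4].
  S_2 = Σ v_i α_i^2 r_i = 10·1·7 + 9·1·4 + 3·9·11 + 11·9·3 + 6·4·1 = 724 ≡ 9.
  S = (9, 4, 9) ≠ 0, so r is not a codeword (an error is present).
Step 3: locate the error. For a single error e at position i, S_ℓ = v_i·e·α_i^ℓ, so α_err = S_1/S_0.
  S_0^{−1} = 9^{−1} = 3 (mod 13), so α_err = 4·3 = 12 ≡ 12 = α_1. Error position i = 1.
  Consistency check: S_2/S_1 = 9·10 = 90 ≡ 12 = α_err ✓ (single-error assumption holds).
Step 4: error magnitude e = S_0/v_1 = S_0·∏_{j≠1}(α_1 − α_j) = 9·4 = 36 ≡ 10 (mod 13).
Step 5: correct position 1: c_1 = r_1 − e = 7 − 10 ≡ 10 (mod 13). Hence c = [10, 4, 11, 3, 1].
  Check: interpolating c through the α_i gives m(x) = 7 + 10·x (degree < 2) with m(α_i) = c_i for every i, so c is indeed a codeword.


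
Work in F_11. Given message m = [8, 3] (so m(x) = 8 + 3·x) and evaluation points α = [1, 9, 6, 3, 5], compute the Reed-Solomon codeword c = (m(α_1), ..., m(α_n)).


c = [0, 2, 4, 6, 1]

Message polynomial: m(x) = 8 + 3·x (mod 11).
For each evaluation point α_i, compute m(α_i) mod 11:
  α_1 = 1: Horner steps 3 → 0, so m(1) = 0.
  α_2 = 9: Horner steps 3 → 2, so m(9) = 2.
  α_3 = 6: Horner steps 3 → 4, so m(6) = 4.
  α_4 = 3: Horner steps 3 → 6, so m(3) = 6.
  α_5 = 5: Horner steps 3 → 1, so m(5) = 1.
Codeword c = [0, 2, 4, 6, 1] ∈ F_11^5.


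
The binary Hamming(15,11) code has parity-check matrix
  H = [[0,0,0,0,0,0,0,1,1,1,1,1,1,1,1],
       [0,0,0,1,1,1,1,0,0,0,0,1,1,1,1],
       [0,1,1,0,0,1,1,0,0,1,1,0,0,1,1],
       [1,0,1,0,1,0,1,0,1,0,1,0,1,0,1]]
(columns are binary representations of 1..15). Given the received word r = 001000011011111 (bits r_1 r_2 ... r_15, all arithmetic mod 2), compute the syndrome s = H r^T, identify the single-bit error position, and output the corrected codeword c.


s = (1, 0, 0, 1)^T, error position = 9, corrected codeword c = 001000010011111

Compute s = H r^T mod 2 one row at a time:
  s_1 = 1 + 1 + 0 + 1 + 1 + 1 + 1 + 1 = 7 ≡ 1 (mod 2).
  s_2 = 0 + 0 + 0 + 0 + 1 + 1 + 1 + 1 = 4 ≡ 0 (mod 2).
  s_3 = 0 + 1 + 0 + 0 + 0 + 1 + 1 + 1 = 4 ≡ 0 (mod 2).
  s_4 = 0 + 1 + 0 + 0 + 1 + 1 + 1 + 1 = 5 ≡ 1 (mod 2).
s = (1, 0, 0, 1)^T — this equals column 9 of H (binary 1001), so error is at position 9.
Correct: flip bit 9 of r = 001000011011111 to get c = 001000010011111.


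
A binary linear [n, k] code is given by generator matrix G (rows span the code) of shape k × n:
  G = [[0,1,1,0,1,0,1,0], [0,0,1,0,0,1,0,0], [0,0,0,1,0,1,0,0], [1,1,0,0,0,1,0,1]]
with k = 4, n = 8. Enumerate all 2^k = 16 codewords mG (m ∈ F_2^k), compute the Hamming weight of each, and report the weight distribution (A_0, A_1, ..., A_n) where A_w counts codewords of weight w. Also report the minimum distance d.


Weight distribution: A_0 = 1, A_2 = 3, A_4 = 7, A_6 = 5. Minimum distance d = 2.

Enumerate all 2^4 = 16 messages m ∈ F_2^4.
For each, compute codeword c = mG in F_2^8, then tally its weight.
  m = 0000 → c = 00000000, weight = 0.
  m = 1000 → c = 01101010, weight = 4.
  m = 0100 → c = 00100100, weight = 2.
  m = 1100 → c = 01001110, weight = 4.
  m = 0010 → c = 00010100, weight = 2.
  m = 1010 → c = 01111110, weight = 6.
  m = 0110 → c = 00110000, weight = 2.
  m = 1110 → c = 01011010, weight = 4.
  m = 0001 → c = 11000101, weight = 4.
  m = 1001 → c = 10101111, weight = 6.
  m = 0101 → c = 11100001, weight = 4.
  m = 1101 → c = 10001011, weight = 4.
  m = 0011 → c = 11010001, weight = 4.
  m = 1011 → c = 10111011, weight = 6.
  m = 0111 → c = 11110101, weight = 6.
  m = 1111 → c = 10011111, weight = 6.
Tally weights:
  weight 0: 1 codewords.
  weight 2: 3 codewords.
  weight 4: 7 codewords.
  weight 6: 5 codewords.
Minimum distance d = smallest w > 0 with A_w > 0 = 2.
Sanity: Σ A_w = 16 = 2^4 = 16 ✓.


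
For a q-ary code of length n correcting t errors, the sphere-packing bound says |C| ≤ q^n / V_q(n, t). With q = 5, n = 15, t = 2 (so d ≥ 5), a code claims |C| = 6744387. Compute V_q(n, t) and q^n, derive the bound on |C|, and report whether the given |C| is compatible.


V_q(n, t) = 1741, q^n = 30517578125, Hamming bound = 17528764, |C| = 6744387 ≤ bound (satisfied).

Step 1: Compute V_q(n, t) = Σ_{j=0}^2 C(n, j) (q−1)^j.
  j = 0: C(15,0)·(4)^0 = 1·1 = 1.
  j = 1: C(15,1)·(4)^1 = 15·4 = 60.
  j = 2: C(15,2)·(4)^2 = 105·16 = 1680.
  V_q(n, t) = 1 + 60 + 1680 = 1741.
Step 2: q^n = 5^15 = 30517578125.
Step 3: Hamming bound ⌊q^n / V_q(n,t)⌋ = ⌊30517578125/1741⌋ = 17528764.
Step 4: Compare |C| = 6744387 to 17528764: satisfied.
The claimed |C| lies below the Hamming bound.


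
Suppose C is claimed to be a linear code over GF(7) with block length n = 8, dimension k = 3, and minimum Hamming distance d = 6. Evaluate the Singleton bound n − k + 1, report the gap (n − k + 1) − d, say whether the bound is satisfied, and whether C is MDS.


Singleton RHS = n − k + 1 = 6, slack = 0, bound satisfied, MDS.

Singleton bound: d ≤ n − k + 1.
Here n = 8, k = 3, so n − k + 1 = 6.
Given d = 6, check d ≤ 6: YES.
Slack = (n − k + 1) − d = 0.
The code is MDS (slack = 0).
Description: the claimed parameters are [8, 3, 6]_7; such a code would be MDS (meets Singleton bound).


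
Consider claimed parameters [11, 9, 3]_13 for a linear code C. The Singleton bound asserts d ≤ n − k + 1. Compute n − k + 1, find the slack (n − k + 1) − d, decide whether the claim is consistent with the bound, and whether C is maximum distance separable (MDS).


Singleton RHS = n − k + 1 = 3, slack = 0, bound satisfied, MDS.

Singleton bound: d ≤ n − k + 1.
Here n = 11, k = 9, so n − k + 1 = 3.
Given d = 3, check d ≤ 3: YES.
Slack = (n − k + 1) − d = 0.
The code is MDS (slack = 0).
Description: the claimed parameters are [11, 9, 3]_13; such a code would be MDS (meets Singleton bound).


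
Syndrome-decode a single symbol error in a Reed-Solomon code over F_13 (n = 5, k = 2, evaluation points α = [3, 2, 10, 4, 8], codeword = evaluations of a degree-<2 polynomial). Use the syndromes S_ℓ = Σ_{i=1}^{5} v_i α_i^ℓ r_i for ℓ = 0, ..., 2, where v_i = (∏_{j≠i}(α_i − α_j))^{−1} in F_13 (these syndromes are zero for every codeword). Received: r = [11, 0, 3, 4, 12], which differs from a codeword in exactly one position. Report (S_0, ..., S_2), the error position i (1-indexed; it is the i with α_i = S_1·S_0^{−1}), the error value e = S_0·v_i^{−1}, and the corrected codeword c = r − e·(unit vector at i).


S = (12, 10, 4), error at position 1, error magnitude e = 9, c = [2, 0, 3, 4, 12].

Step 1: column multipliers v_i = (∏_{j≠i}(α_i − α_j))^{−1} mod 13.
  i = 1 (α = 3): (3−2)(3−10)(3−4)(3−8) = 1·(−7)·(−1)·(−5) = −35 ≡ 4, so v_1 = 4^{−1} = 10 (mod 13).
  i = 2 (α = 2): (2−3)(2−10)(2−4)(2−8) = (−1)·(−8)·(−2)·(−6) = 96 ≡ 5, so v_2 = 5^{−1} = 8 (mod 13).
  i = 3 (α = 10): (10−3)(10−2)(10−4)(10−8) = 7·8·6·2 = 672 ≡ 9, so v_3 = 9^{−1} = 3 (mod 13).
  i = 4 (α = 4): (4−3)(4−2)(4−10)(4−8) = 1·2·(−6)·(−4) = 48 ≡ 9, so v_4 = 9^{−1} = 3 (mod 13).
  i = 5 (α = 8): (8−3)(8−2)(8−10)(8−4) = 5·6·(−2)·4 = −240 ≡ 7, so v_5 = 7^{−1} = 2 (mod 13).
  v = [10, 8, 3, 3, 2].
Step 2: syndromes of r = [11, 0, 3, 4, 12] (all sums mod 13).
  S_0 = Σ v_i r_i = 10·11 + 8·0 + 3·3 + 3·4 + 2·12 = 155 ≡ 12.
  S_1 = Σ v_i α_i r_i = 10·3·11 + 8·2·0 + 3·10·3 + 3·4·4 + 2·8·12 = 660 ≡ 10.
  α_i^2 mod 13 = [9, 4, 9, 3, 12].
  S_2 = Σ v_i α_i^2 r_i = 10·9·11 + 8·4·0 + 3·9·3 + 3·3·4 + 2·12·12 = 1395 ≡ 4.
  S = (12, 10, 4) ≠ 0, so r is not a codeword (an error is present).
Step 3: locate the error. For a single error e at position i, S_ℓ = v_i·e·α_i^ℓ, so α_err = S_1/S_0.
  S_0^{−1} = 12^{−1} = 12 (mod 13), so α_err = 10·12 = 120 ≡ 3 = α_1. Error position i = 1.
  Consistency check: S_2/S_1 = 4·4 = 16 ≡ 3 = α_err ✓ (single-error assumption holds).
Step 4: error magnitude e = S_0/v_1 = S_0·∏_{j≠1}(α_1 − α_j) = 12·4 = 48 ≡ 9 (mod 13).
Step 5: correct position 1: c_1 = r_1 − e = 11 − 9 ≡ 2 (mod 13). Hence c = [2, 0, 3, 4, 12].
  Check: interpolating c through the α_i gives m(x) = 9 + 2·x (degree < 2) with m(α_i) = c_i for every i, so c is indeed a codeword.


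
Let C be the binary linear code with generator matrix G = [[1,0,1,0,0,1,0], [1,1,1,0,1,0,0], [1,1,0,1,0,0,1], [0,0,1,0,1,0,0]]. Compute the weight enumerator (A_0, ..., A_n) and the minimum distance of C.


Weight distribution: A_0 = 1, A_2 = 3, A_3 = 4, A_4 = 3, A_5 = 4, A_6 = 1. Minimum distance d = 2.

Enumerate all 2^4 = 16 messages m ∈ F_2^4.
For each, compute codeword c = mG in F_2^7, then tally its weight.
  m = 0000 → c = 0000000, weight = 0.
  m = 1000 → c = 1010010, weight = 3.
  m = 0100 → c = 1110100, weight = 4.
  m = 1100 → c = 0100110, weight = 3.
  m = 0010 → c = 1101001, weight = 4.
  m = 1010 → c = 0111011, weight = 5.
  m = 0110 → c = 0011101, weight = 4.
  m = 1110 → c = 1001111, weight = 5.
  m = 0001 → c = 0010100, weight = 2.
  m = 1001 → c = 1000110, weight = 3.
  m = 0101 → c = 1100000, weight = 2.
  m = 1101 → c = 0110010, weight = 3.
  m = 0011 → c = 1111101, weight = 6.
  m = 1011 → c = 0101111, weight = 5.
  m = 0111 → c = 0001001, weight = 2.
  m = 1111 → c = 1011011, weight = 5.
Tally weights:
  weight 0: 1 codewords.
  weight 2: 3 codewords.
  weight 3: 4 codewords.
  weight 4: 3 codewords.
  weight 5: 4 codewords.
  weight 6: 1 codewords.
Minimum distance d = smallest w > 0 with A_w > 0 = 2.
Sanity: Σ A_w = 16 = 2^4 = 16 ✓.


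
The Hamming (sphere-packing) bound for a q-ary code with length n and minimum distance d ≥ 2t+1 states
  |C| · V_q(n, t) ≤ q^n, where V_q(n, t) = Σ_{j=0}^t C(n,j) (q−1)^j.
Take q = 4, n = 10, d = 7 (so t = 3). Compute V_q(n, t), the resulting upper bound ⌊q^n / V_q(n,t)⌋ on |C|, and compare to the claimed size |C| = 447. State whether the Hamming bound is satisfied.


V_q(n, t) = 3676, q^n = 1048576, Hamming bound = 285, |C| = 447 > bound (violated).

Step 1: Compute V_q(n, t) = Σ_{j=0}^3 C(n, j) (q−1)^j.
  j = 0: C(10,0)·(3)^0 = 1·1 = 1.
  j = 1: C(10,1)·(3)^1 = 10·3 = 30.
  j = 2: C(10,2)·(3)^2 = 45·9 = 405.
  j = 3: C(10,3)·(3)^3 = 120·27 = 3240.
  V_q(n, t) = 1 + 30 + 405 + 3240 = 3676.
Step 2: q^n = 4^10 = 1048576.
Step 3: Hamming bound ⌊q^n / V_q(n,t)⌋ = ⌊1048576/3676⌋ = 285.
Step 4: Compare |C| = 447 to 285: violated.
The claimed |C| lies above the Hamming bound, so no 4-ary code of length 10 with d ≥ 7 can have 447 codewords.


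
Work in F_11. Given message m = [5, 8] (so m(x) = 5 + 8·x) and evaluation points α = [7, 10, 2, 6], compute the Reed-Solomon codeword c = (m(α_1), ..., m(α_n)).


c = [6, 8, 10, 9]

Message polynomial: m(x) = 5 + 8·x (mod 11).
For each evaluation point α_i, compute m(α_i) mod 11:
  α_1 = 7: Horner steps 8 → 6, so m(7) = 6.
  α_2 = 10: Horner steps 8 → 8, so m(10) = 8.
  α_3 = 2: Horner steps 8 → 10, so m(2) = 10.
  α_4 = 6: Horner steps 8 → 9, so m(6) = 9.
Codeword c = [6, 8, 10, 9] ∈ F_11^4.


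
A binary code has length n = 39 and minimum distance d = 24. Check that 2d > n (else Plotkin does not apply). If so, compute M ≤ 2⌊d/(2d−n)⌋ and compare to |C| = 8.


Plotkin bound M ≤ 4; given |C| = 8 > bound (violated).

Check applicability: 2d = 48, n = 39.
2d − n = 9 > 0, so Plotkin applies.
Compute d/(2d−n) = 24/9 ≈ 2.6667.
⌊d/(2d−n)⌋ = 2.
Plotkin bound: M ≤ 2·2 = 4.
Given |C| = 8, check: VIOLATED.
This |C| is above the Plotkin bound, so no binary code with n = 39, d = 24 and 8 codewords exists.


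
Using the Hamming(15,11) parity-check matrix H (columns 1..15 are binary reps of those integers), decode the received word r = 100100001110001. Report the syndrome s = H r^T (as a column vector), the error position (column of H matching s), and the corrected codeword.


s = (0, 0, 1, 0)^T, error position = 2, corrected codeword c = 110100001110001

Compute s = H r^T mod 2 one row at a time:
  s_1 = 0 + 1 + 1 + 1 + 0 + 0 + 0 + 1 = 4 ≡ 0 (mod 2).
  s_2 = 1 + 0 + 0 + 0 + 0 + 0 + 0 + 1 = 2 ≡ 0 (mod 2).
  s_3 = 0 + 0 + 0 + 0 + 1 + 1 + 0 + 1 = 3 ≡ 1 (mod 2).
  s_4 = 1 + 0 + 0 + 0 + 1 + 1 + 0 + 1 = 4 ≡ 0 (mod 2).
s = (0, 0, 1, 0)^T — this equals column 2 of H (binary 0010), so error is at position 2.
Correct: flip bit 2 of r = 100100001110001 to get c = 110100001110001.


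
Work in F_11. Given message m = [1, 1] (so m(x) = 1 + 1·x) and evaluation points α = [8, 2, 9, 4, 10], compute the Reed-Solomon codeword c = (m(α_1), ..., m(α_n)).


c = [9, 3, 10, 5, 0]

Message polynomial: m(x) = 1 + 1·x (mod 11).
For each evaluation point α_i, compute m(α_i) mod 11:
  α_1 = 8: Horner steps 1 → 9, so m(8) = 9.
  α_2 = 2: Horner steps 1 → 3, so m(2) = 3.
  α_3 = 9: Horner steps 1 → 10, so m(9) = 10.
  α_4 = 4: Horner steps 1 → 5, so m(4) = 5.
  α_5 = 10: Horner steps 1 → 0, so m(10) = 0.
Codeword c = [9, 3, 10, 5, 0] ∈ F_11^5.


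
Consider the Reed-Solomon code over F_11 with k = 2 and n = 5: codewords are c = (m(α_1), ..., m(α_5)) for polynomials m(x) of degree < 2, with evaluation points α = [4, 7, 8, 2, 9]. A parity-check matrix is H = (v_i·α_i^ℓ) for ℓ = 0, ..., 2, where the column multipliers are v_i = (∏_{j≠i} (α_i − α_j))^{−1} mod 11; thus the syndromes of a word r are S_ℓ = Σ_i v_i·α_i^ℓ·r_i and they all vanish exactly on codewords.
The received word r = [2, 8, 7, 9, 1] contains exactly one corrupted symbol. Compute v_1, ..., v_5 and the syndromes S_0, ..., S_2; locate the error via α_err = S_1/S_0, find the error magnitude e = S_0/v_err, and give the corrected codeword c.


S = (7, 1, 8), error at position 3, error magnitude e = 8, c = [2, 8, 10, 9, 1].

Step 1: column multipliers v_i = (∏_{j≠i}(α_i − α_j))^{−1} mod 11.
  i = 1 (α = 4): (4−7)(4−8)(4−2)(4−9) = (−3)·(−4)·2·(−5) = −120 ≡ 1, so v_1 = 1^{−1} = 1 (mod 11).
  i = 2 (α = 7): (7−4)(7−8)(7−2)(7−9) = 3·(−1)·5·(−2) = 30 ≡ 8, so v_2 = 8^{−1} = 7 (mod 11).
  i = 3 (α = 8): (8−4)(8−7)(8−2)(8−9) = 4·1·6·(−1) = −24 ≡ 9, so v_3 = 9^{−1} = 5 (mod 11).
  i = 4 (α = 2): (2−4)(2−7)(2−8)(2−9) = (−2)·(−5)·(−6)·(−7) = 420 ≡ 2, so v_4 = 2^{−1} = 6 (mod 11).
  i = 5 (α = 9): (9−4)(9−7)(9−8)(9−2) = 5·2·1·7 = 70 ≡ 4, so v_5 = 4^{−1} = 3 (mod 11).
  v = [1, 7, 5, 6, 3].
Step 2: syndromes of r = [2, 8, 7, 9, 1] (all sums mod 11).
  S_0 = Σ v_i r_i = 1·2 + 7·8 + 5·7 + 6·9 + 3·1 = 150 ≡ 7.
  S_1 = Σ v_i α_i r_i = 1·4·2 + 7·7·8 + 5·8·7 + 6·2·9 + 3·9·1 = 815 ≡ 1.
  α_i^2 mod 11 = [5, 5, 9, 4, 4].
  S_2 = Σ v_i α_i^2 r_i = 1·5·2 + 7·5·8 + 5·9·7 + 6·4·9 + 3·4·1 = 833 ≡ 8.
  S = (7, 1, 8) ≠ 0, so r is not a codeword (an error is present).
Step 3: locate the error. For a single error e at position i, S_ℓ = v_i·e·α_i^ℓ, so α_err = S_1/S_0.
  S_0^{−1} = 7^{−1} = 8 (mod 11), so α_err = 1·8 = 8 ≡ 8 = α_3. Error position i = 3.
  Consistency check: S_2/S_1 = 8·1 = 8 ≡ 8 = α_err ✓ (single-error assumption holds).
Step 4: error magnitude e = S_0/v_3 = S_0·∏_{j≠3}(α_3 − α_j) = 7·9 = 63 ≡ 8 (mod 11).
Step 5: correct position 3: c_3 = r_3 − e = 7 − 8 ≡ 10 (mod 11). Hence c = [2, 8, 10, 9, 1].
  Check: interpolating c through the α_i gives m(x) = 5 + 2·x (degree < 2) with m(α_i) = c_i for every i, so c is indeed a codeword.


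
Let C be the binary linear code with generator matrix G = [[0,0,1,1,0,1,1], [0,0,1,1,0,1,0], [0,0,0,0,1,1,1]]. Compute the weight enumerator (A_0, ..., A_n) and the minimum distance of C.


Weight distribution: A_0 = 1, A_1 = 1, A_2 = 1, A_3 = 3, A_4 = 2. Minimum distance d = 1.

Enumerate all 2^3 = 8 messages m ∈ F_2^3.
For each, compute codeword c = mG in F_2^7, then tally its weight.
  m = 000 → c = 0000000, weight = 0.
  m = 100 → c = 0011011, weight = 4.
  m = 010 → c = 0011010, weight = 3.
  m = 110 → c = 0000001, weight = 1.
  m = 001 → c = 0000111, weight = 3.
  m = 101 → c = 0011100, weight = 3.
  m = 011 → c = 0011101, weight = 4.
  m = 111 → c = 0000110, weight = 2.
Tally weights:
  weight 0: 1 codewords.
  weight 1: 1 codewords.
  weight 2: 1 codewords.
  weight 3: 3 codewords.
  weight 4: 2 codewords.
Minimum distance d = smallest w > 0 with A_w > 0 = 1.
Sanity: Σ A_w = 8 = 2^3 = 8 ✓.


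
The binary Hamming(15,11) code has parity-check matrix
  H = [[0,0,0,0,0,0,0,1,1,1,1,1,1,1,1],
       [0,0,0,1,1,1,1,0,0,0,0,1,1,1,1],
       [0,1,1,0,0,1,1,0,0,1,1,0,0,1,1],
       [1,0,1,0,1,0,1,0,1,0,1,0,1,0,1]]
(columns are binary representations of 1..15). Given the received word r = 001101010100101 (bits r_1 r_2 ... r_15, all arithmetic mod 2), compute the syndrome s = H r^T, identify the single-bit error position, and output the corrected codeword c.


s = (0, 0, 0, 1)^T, error position = 1, corrected codeword c = 101101010100101

Compute s = H r^T mod 2 one row at a time:
  s_1 = 1 + 0 + 1 + 0 + 0 + 1 + 0 + 1 = 4 ≡ 0 (mod 2).
  s_2 = 1 + 0 + 1 + 0 + 0 + 1 + 0 + 1 = 4 ≡ 0 (mod 2).
  s_3 = 0 + 1 + 1 + 0 + 1 + 0 + 0 + 1 = 4 ≡ 0 (mod 2).
  s_4 = 0 + 1 + 0 + 0 + 0 + 0 + 1 + 1 = 3 ≡ 1 (mod 2).
s = (0, 0, 0, 1)^T — this equals column 1 of H (binary 0001), so error is at position 1.
Correct: flip bit 1 of r = 001101010100101 to get c = 101101010100101.


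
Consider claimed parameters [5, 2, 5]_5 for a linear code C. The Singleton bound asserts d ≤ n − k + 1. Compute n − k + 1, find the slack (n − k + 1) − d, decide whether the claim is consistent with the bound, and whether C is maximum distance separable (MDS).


Singleton RHS = n − k + 1 = 4, slack = -1, bound violated (no such code; not MDS).

Singleton bound: d ≤ n − k + 1.
Here n = 5, k = 2, so n − k + 1 = 4.
Given d = 5, check d ≤ 4: NO.
Slack = (n − k + 1) − d = -1.
The slack is negative: d = 5 exceeds n − k + 1 = 4 by 1, so the Singleton bound is violated and no linear [5, 2, 5]_5 code can exist. In particular it is not MDS (MDS requires d = n − k + 1 exactly).
Description: the claimed parameters are [5, 2, 5]_5; such a code would be impossible (violates the Singleton bound).


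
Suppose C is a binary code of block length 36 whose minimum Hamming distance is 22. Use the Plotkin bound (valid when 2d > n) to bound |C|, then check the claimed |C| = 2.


Plotkin bound M ≤ 4; given |C| = 2 ≤ bound (satisfied).

Check applicability: 2d = 44, n = 36.
2d − n = 8 > 0, so Plotkin applies.
Compute d/(2d−n) = 22/8 ≈ 2.7500.
⌊d/(2d−n)⌋ = 2.
Plotkin bound: M ≤ 2·2 = 4.
Given |C| = 2, check: satisfied.
This |C| is below the Plotkin bound.


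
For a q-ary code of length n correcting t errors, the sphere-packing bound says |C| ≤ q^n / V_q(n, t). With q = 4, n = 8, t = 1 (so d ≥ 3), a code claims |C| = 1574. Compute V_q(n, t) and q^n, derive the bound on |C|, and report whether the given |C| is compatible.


V_q(n, t) = 25, q^n = 65536, Hamming bound = 2621, |C| = 1574 ≤ bound (satisfied).

Step 1: Compute V_q(n, t) = Σ_{j=0}^1 C(n, j) (q−1)^j.
  j = 0: C(8,0)·(3)^0 = 1·1 = 1.
  j = 1: C(8,1)·(3)^1 = 8·3 = 24.
  V_q(n, t) = 1 + 24 = 25.
Step 2: q^n = 4^8 = 65536.
Step 3: Hamming bound ⌊q^n / V_q(n,t)⌋ = ⌊65536/25⌋ = 2621.
Step 4: Compare |C| = 1574 to 2621: satisfied.
The claimed |C| lies below the Hamming bound.


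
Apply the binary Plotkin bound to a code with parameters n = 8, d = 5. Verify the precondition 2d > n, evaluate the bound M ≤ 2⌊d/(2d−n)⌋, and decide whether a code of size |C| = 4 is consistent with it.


Plotkin bound M ≤ 4; given |C| = 4 ≤ bound (satisfied).

Check applicability: 2d = 10, n = 8.
2d − n = 2 > 0, so Plotkin applies.
Compute d/(2d−n) = 5/2 ≈ 2.5000.
⌊d/(2d−n)⌋ = 2.
Plotkin bound: M ≤ 2·2 = 4.
Given |C| = 4, check: satisfied.
This |C| is at the Plotkin bound.


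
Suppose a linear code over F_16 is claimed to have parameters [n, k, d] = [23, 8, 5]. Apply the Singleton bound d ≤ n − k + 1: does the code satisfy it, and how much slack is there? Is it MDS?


Singleton RHS = n − k + 1 = 16, slack = 11, bound satisfied, not MDS.

Singleton bound: d ≤ n − k + 1.
Here n = 23, k = 8, so n − k + 1 = 16.
Given d = 5, check d ≤ 16: YES.
Slack = (n − k + 1) − d = 11.
The code is NOT MDS (slack = 11 > 0).
Description: the claimed parameters are [23, 8, 5]_16; such a code would be non-MDS.


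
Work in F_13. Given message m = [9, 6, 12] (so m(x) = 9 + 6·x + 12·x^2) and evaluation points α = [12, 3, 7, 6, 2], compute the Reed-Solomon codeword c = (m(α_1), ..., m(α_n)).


c = [2, 5, 2, 9, 4]

Message polynomial: m(x) = 9 + 6·x + 12·x^2 (mod 13).
For each evaluation point α_i, compute m(α_i) mod 13:
  α_1 = 12: Horner steps 12 → 7 → 2, so m(12) = 2.
  α_2 = 3: Horner steps 12 → 3 → 5, so m(3) = 5.
  α_3 = 7: Horner steps 12 → 12 → 2, so m(7) = 2.
  α_4 = 6: Horner steps 12 → 0 → 9, so m(6) = 9.
  α_5 = 2: Horner steps 12 → 4 → 4, so m(2) = 4.
Codeword c = [2, 5, 2, 9, 4] ∈ F_13^5.


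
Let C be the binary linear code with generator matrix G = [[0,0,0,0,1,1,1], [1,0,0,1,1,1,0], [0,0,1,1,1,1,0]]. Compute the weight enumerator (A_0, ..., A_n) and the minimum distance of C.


Weight distribution: A_0 = 1, A_2 = 1, A_3 = 3, A_4 = 2, A_5 = 1. Minimum distance d = 2.

Enumerate all 2^3 = 8 messages m ∈ F_2^3.
For each, compute codeword c = mG in F_2^7, then tally its weight.
  m = 000 → c = 0000000, weight = 0.
  m = 100 → c = 0000111, weight = 3.
  m = 010 → c = 1001110, weight = 4.
  m = 110 → c = 1001001, weight = 3.
  m = 001 → c = 0011110, weight = 4.
  m = 101 → c = 0011001, weight = 3.
  m = 011 → c = 1010000, weight = 2.
  m = 111 → c = 1010111, weight = 5.
Tally weights:
  weight 0: 1 codewords.
  weight 2: 1 codewords.
  weight 3: 3 codewords.
  weight 4: 2 codewords.
  weight 5: 1 codewords.
Minimum distance d = smallest w > 0 with A_w > 0 = 2.
Sanity: Σ A_w = 8 = 2^3 = 8 ✓.


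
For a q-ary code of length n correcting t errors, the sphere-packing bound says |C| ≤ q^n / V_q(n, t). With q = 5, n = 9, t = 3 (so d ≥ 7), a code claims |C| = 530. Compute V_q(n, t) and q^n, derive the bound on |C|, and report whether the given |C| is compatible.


V_q(n, t) = 5989, q^n = 1953125, Hamming bound = 326, |C| = 530 > bound (violated).

Step 1: Compute V_q(n, t) = Σ_{j=0}^3 C(n, j) (q−1)^j.
  j = 0: C(9,0)·(4)^0 = 1·1 = 1.
  j = 1: C(9,1)·(4)^1 = 9·4 = 36.
  j = 2: C(9,2)·(4)^2 = 36·16 = 576.
  j = 3: C(9,3)·(4)^3 = 84·64 = 5376.
  V_q(n, t) = 1 + 36 + 576 + 5376 = 5989.
Step 2: q^n = 5^9 = 1953125.
Step 3: Hamming bound ⌊q^n / V_q(n,t)⌋ = ⌊1953125/5989⌋ = 326.
Step 4: Compare |C| = 530 to 326: violated.
The claimed |C| lies above the Hamming bound, so no 5-ary code of length 9 with d ≥ 7 can have 530 codewords.


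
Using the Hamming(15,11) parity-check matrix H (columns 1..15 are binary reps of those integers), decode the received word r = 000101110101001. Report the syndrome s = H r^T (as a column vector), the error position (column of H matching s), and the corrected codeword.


s = (0, 1, 0, 0)^T, error position = 4, corrected codeword c = 000001110101001

Compute s = H r^T mod 2 one row at a time:
  s_1 = 1 + 0 + 1 + 0 + 1 + 0 + 0 + 1 = 4 ≡ 0 (mod 2).
  s_2 = 1 + 0 + 1 + 1 + 1 + 0 + 0 + 1 = 5 ≡ 1 (mod 2).
  s_3 = 0 + 0 + 1 + 1 + 1 + 0 + 0 + 1 = 4 ≡ 0 (mod 2).
  s_4 = 0 + 0 + 0 + 1 + 0 + 0 + 0 + 1 = 2 ≡ 0 (mod 2).
s = (0, 1, 0, 0)^T — this equals column 4 of H (binary 0100), so error is at position 4.
Correct: flip bit 4 of r = 000101110101001 to get c = 000001110101001.


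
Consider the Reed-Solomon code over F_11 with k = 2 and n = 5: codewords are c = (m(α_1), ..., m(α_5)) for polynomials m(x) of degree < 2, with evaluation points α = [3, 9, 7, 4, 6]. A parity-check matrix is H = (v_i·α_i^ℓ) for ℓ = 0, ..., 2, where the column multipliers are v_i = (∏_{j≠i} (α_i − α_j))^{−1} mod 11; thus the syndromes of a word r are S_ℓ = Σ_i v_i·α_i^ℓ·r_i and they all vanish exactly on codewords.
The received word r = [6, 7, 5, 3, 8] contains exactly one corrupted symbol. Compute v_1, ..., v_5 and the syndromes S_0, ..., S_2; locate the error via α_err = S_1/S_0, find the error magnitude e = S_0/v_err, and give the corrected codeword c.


S = (2, 7, 8), error at position 2, error magnitude e = 8, c = [6, 10, 5, 3, 8].

Step 1: column multipliers v_i = (∏_{j≠i}(α_i − α_j))^{−1} mod 11.
  i = 1 (α = 3): (3−9)(3−7)(3−4)(3−6) = (−6)·(−4)·(−1)·(−3) = 72 ≡ 6, so v_1 = 6^{−1} = 2 (mod 11).
  i = 2 (α = 9): (9−3)(9−7)(9−4)(9−6) = 6·2·5·3 = 180 ≡ 4, so v_2 = 4^{−1} = 3 (mod 11).
  i = 3 (α = 7): (7−3)(7−9)(7−4)(7−6) = 4·(−2)·3·1 = −24 ≡ 9, so v_3 = 9^{−1} = 5 (mod 11).
  i = 4 (α = 4): (4−3)(4−9)(4−7)(4−6) = 1·(−5)·(−3)·(−2) = −30 ≡ 3, so v_4 = 3^{−1} = 4 (mod 11).
  i = 5 (α = 6): (6−3)(6−9)(6−7)(6−4) = 3·(−3)·(−1)·2 = 18 ≡ 7, so v_5 = 7^{−1} = 8 (mod 11).
  v = [2, 3, 5, 4, 8].
Step 2: syndromes of r = [6, 7, 5, 3, 8] (all sums mod 11).
  S_0 = Σ v_i r_i = 2·6 + 3·7 + 5·5 + 4·3 + 8·8 = 134 ≡ 2.
  S_1 = Σ v_i α_i r_i = 2·3·6 + 3·9·7 + 5·7·5 + 4·4·3 + 8·6·8 = 832 ≡ 7.
  α_i^2 mod 11 = [9, 4, 5, 5, 3].
  S_2 = Σ v_i α_i^2 r_i = 2·9·6 + 3·4·7 + 5·5·5 + 4·5·3 + 8·3·8 = 569 ≡ 8.
  S = (2, 7, 8) ≠ 0, so r is not a codeword (an error is present).
Step 3: locate the error. For a single error e at position i, S_ℓ = v_i·e·α_i^ℓ, so α_err = S_1/S_0.
  S_0^{−1} = 2^{−1} = 6 (mod 11), so α_err = 7·6 = 42 ≡ 9 = α_2. Error position i = 2.
  Consistency check: S_2/S_1 = 8·8 = 64 ≡ 9 = α_err ✓ (single-error assumption holds).
Step 4: error magnitude e = S_0/v_2 = S_0·∏_{j≠2}(α_2 − α_j) = 2·4 = 8 ≡ 8 (mod 11).
Step 5: correct position 2: c_2 = r_2 − e = 7 − 8 ≡ 10 (mod 11). Hence c = [6, 10, 5, 3, 8].
  Check: interpolating c through the α_i gives m(x) = 4 + 8·x (degree < 2) with m(α_i) = c_i for every i, so c is indeed a codeword.


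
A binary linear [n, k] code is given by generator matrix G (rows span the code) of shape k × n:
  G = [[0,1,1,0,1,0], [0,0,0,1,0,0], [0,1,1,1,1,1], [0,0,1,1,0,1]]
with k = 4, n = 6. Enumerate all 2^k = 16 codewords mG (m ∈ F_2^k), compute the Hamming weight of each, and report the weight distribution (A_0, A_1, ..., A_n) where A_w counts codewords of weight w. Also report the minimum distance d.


Weight distribution: A_0 = 1, A_1 = 3, A_2 = 4, A_3 = 4, A_4 = 3, A_5 = 1. Minimum distance d = 1.

Enumerate all 2^4 = 16 messages m ∈ F_2^4.
For each, compute codeword c = mG in F_2^6, then tally its weight.
  m = 0000 → c = 000000, weight = 0.
  m = 1000 → c = 011010, weight = 3.
  m = 0100 → c = 000100, weight = 1.
  m = 1100 → c = 011110, weight = 4.
  m = 0010 → c = 011111, weight = 5.
  m = 1010 → c = 000101, weight = 2.
  m = 0110 → c = 011011, weight = 4.
  m = 1110 → c = 000001, weight = 1.
  m = 0001 → c = 001101, weight = 3.
  m = 1001 → c = 010111, weight = 4.
  m = 0101 → c = 001001, weight = 2.
  m = 1101 → c = 010011, weight = 3.
  m = 0011 → c = 010010, weight = 2.
  m = 1011 → c = 001000, weight = 1.
  m = 0111 → c = 010110, weight = 3.
  m = 1111 → c = 001100, weight = 2.
Tally weights:
  weight 0: 1 codewords.
  weight 1: 3 codewords.
  weight 2: 4 codewords.
  weight 3: 4 codewords.
  weight 4: 3 codewords.
  weight 5: 1 codewords.
Minimum distance d = smallest w > 0 with A_w > 0 = 1.
Sanity: Σ A_w = 16 = 2^4 = 16 ✓.
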